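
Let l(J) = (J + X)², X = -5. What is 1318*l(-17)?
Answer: 637912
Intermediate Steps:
l(J) = (-5 + J)² (l(J) = (J - 5)² = (-5 + J)²)
1318*l(-17) = 1318*(-5 - 17)² = 1318*(-22)² = 1318*484 = 637912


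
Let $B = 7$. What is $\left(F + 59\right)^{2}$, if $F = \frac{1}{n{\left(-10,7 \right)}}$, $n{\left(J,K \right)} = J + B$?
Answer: $\frac{30976}{9} \approx 3441.8$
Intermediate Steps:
$n{\left(J,K \right)} = 7 + J$ ($n{\left(J,K \right)} = J + 7 = 7 + J$)
$F = - \frac{1}{3}$ ($F = \frac{1}{7 - 10} = \frac{1}{-3} = - \frac{1}{3} \approx -0.33333$)
$\left(F + 59\right)^{2} = \left(- \frac{1}{3} + 59\right)^{2} = \left(\frac{176}{3}\right)^{2} = \frac{30976}{9}$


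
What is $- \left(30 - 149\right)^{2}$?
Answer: $-14161$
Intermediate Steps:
$- \left(30 - 149\right)^{2} = - \left(-119\right)^{2} = \left(-1\right) 14161 = -14161$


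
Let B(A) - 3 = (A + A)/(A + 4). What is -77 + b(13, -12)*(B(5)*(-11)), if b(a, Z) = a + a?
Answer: -11275/9 ≈ -1252.8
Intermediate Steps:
b(a, Z) = 2*a
B(A) = 3 + 2*A/(4 + A) (B(A) = 3 + (A + A)/(A + 4) = 3 + (2*A)/(4 + A) = 3 + 2*A/(4 + A))
-77 + b(13, -12)*(B(5)*(-11)) = -77 + (2*13)*(((12 + 5*5)/(4 + 5))*(-11)) = -77 + 26*(((12 + 25)/9)*(-11)) = -77 + 26*(((⅑)*37)*(-11)) = -77 + 26*((37/9)*(-11)) = -77 + 26*(-407/9) = -77 - 10582/9 = -11275/9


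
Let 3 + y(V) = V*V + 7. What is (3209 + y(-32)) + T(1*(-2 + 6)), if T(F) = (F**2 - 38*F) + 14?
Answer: 4115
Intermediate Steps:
y(V) = 4 + V**2 (y(V) = -3 + (V*V + 7) = -3 + (V**2 + 7) = -3 + (7 + V**2) = 4 + V**2)
T(F) = 14 + F**2 - 38*F
(3209 + y(-32)) + T(1*(-2 + 6)) = (3209 + (4 + (-32)**2)) + (14 + (1*(-2 + 6))**2 - 38*(-2 + 6)) = (3209 + (4 + 1024)) + (14 + (1*4)**2 - 38*4) = (3209 + 1028) + (14 + 4**2 - 38*4) = 4237 + (14 + 16 - 152) = 4237 - 122 = 4115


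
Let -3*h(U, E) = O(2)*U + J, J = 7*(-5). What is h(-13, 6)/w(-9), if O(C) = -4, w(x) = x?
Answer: 17/27 ≈ 0.62963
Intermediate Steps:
J = -35
h(U, E) = 35/3 + 4*U/3 (h(U, E) = -(-4*U - 35)/3 = -(-35 - 4*U)/3 = 35/3 + 4*U/3)
h(-13, 6)/w(-9) = (35/3 + (4/3)*(-13))/(-9) = (35/3 - 52/3)*(-1/9) = -17/3*(-1/9) = 17/27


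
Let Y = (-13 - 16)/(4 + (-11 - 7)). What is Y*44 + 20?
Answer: 778/7 ≈ 111.14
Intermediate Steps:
Y = 29/14 (Y = -29/(4 - 18) = -29/(-14) = -29*(-1/14) = 29/14 ≈ 2.0714)
Y*44 + 20 = (29/14)*44 + 20 = 638/7 + 20 = 778/7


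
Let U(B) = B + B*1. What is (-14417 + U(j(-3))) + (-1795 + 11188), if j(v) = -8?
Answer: -5040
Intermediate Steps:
U(B) = 2*B (U(B) = B + B = 2*B)
(-14417 + U(j(-3))) + (-1795 + 11188) = (-14417 + 2*(-8)) + (-1795 + 11188) = (-14417 - 16) + 9393 = -14433 + 9393 = -5040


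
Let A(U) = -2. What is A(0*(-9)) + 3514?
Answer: 3512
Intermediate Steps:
A(0*(-9)) + 3514 = -2 + 3514 = 3512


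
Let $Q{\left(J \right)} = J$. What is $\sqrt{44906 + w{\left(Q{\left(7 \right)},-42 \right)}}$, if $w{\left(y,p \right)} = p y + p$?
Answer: $\sqrt{44570} \approx 211.12$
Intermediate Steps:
$w{\left(y,p \right)} = p + p y$
$\sqrt{44906 + w{\left(Q{\left(7 \right)},-42 \right)}} = \sqrt{44906 - 42 \left(1 + 7\right)} = \sqrt{44906 - 336} = \sqrt{44570}$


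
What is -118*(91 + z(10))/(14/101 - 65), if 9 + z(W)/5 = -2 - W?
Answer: -166852/6551 ≈ -25.470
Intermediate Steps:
z(W) = -55 - 5*W (z(W) = -45 + 5*(-2 - W) = -45 + (-10 - 5*W) = -55 - 5*W)
-118*(91 + z(10))/(14/101 - 65) = -118*(91 + (-55 - 5*10))/(14/101 - 65) = -118*(91 + (-55 - 50))/(14*(1/101) - 65) = -118*(91 - 105)/(14/101 - 65) = -(-1652)/(-6551/101) = -(-1652)*(-101)/6551 = -118*1414/6551 = -166852/6551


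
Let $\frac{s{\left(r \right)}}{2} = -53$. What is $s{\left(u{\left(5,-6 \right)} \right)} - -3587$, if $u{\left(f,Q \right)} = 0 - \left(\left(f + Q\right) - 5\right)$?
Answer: $3481$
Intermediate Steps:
$u{\left(f,Q \right)} = 5 - Q - f$ ($u{\left(f,Q \right)} = 0 - \left(\left(Q + f\right) - 5\right) = 0 - \left(-5 + Q + f\right) = 5 - Q - f$)
$s{\left(r \right)} = -106$ ($s{\left(r \right)} = 2 \left(-53\right) = -106$)
$s{\left(u{\left(5,-6 \right)} \right)} - -3587 = -106 - -3587 = -106 + 3587 = 3481$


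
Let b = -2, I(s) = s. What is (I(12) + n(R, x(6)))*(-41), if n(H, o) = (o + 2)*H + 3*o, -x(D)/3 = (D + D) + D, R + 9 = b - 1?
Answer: -19434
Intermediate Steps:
R = -12 (R = -9 + (-2 - 1) = -9 - 3 = -12)
x(D) = -9*D (x(D) = -3*((D + D) + D) = -3*(2*D + D) = -9*D)
n(H, o) = 3*o + H*(2 + o) (n(H, o) = (2 + o)*H + 3*o = H*(2 + o) + 3*o = 3*o + H*(2 + o))
(I(12) + n(R, x(6)))*(-41) = (12 + (2*(-12) + 3*(-9*6) - (-108)*6))*(-41) = (12 + (-24 + 3*(-54) - 12*(-54)))*(-41) = (12 + (-24 - 162 + 648))*(-41) = (12 + 462)*(-41) = 474*(-41) = -19434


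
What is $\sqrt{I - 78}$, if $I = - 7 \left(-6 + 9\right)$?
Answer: $3 i \sqrt{11} \approx 9.9499 i$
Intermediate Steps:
$I = -21$ ($I = \left(-7\right) 3 = -21$)
$\sqrt{I - 78} = \sqrt{-21 - 78} = \sqrt{-99} = 3 i \sqrt{11}$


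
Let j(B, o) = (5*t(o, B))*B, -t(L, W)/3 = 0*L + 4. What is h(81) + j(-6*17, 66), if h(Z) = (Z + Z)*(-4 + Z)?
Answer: 18594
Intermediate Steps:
t(L, W) = -12 (t(L, W) = -3*(0*L + 4) = -3*(0 + 4) = -3*4 = -12)
h(Z) = 2*Z*(-4 + Z) (h(Z) = (2*Z)*(-4 + Z) = 2*Z*(-4 + Z))
j(B, o) = -60*B (j(B, o) = (5*(-12))*B = -60*B)
h(81) + j(-6*17, 66) = 2*81*(-4 + 81) - (-360)*17 = 2*81*77 - 60*(-102) = 12474 + 6120 = 18594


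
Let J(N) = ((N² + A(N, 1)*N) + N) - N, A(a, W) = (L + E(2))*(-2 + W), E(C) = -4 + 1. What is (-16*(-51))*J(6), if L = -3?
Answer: 58752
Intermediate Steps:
E(C) = -3
A(a, W) = 12 - 6*W (A(a, W) = (-3 - 3)*(-2 + W) = -6*(-2 + W) = 12 - 6*W)
J(N) = N² + 6*N (J(N) = ((N² + (12 - 6*1)*N) + N) - N = ((N² + (12 - 6)*N) + N) - N = ((N² + 6*N) + N) - N = (N² + 7*N) - N = N² + 6*N)
(-16*(-51))*J(6) = (-16*(-51))*(6*(6 + 6)) = 816*(6*12) = 816*72 = 58752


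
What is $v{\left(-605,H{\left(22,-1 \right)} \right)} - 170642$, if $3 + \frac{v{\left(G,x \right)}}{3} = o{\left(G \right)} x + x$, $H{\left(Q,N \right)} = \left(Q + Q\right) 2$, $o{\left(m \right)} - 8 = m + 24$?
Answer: $-321659$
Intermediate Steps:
$o{\left(m \right)} = 32 + m$ ($o{\left(m \right)} = 8 + \left(m + 24\right) = 8 + \left(24 + m\right) = 32 + m$)
$H{\left(Q,N \right)} = 4 Q$ ($H{\left(Q,N \right)} = 2 Q 2 = 4 Q$)
$v{\left(G,x \right)} = -9 + 3 x + 3 x \left(32 + G\right)$ ($v{\left(G,x \right)} = -9 + 3 \left(\left(32 + G\right) x + x\right) = -9 + 3 \left(x \left(32 + G\right) + x\right) = -9 + 3 \left(x + x \left(32 + G\right)\right) = -9 + \left(3 x + 3 x \left(32 + G\right)\right) = -9 + 3 x + 3 x \left(32 + G\right)$)
$v{\left(-605,H{\left(22,-1 \right)} \right)} - 170642 = \left(-9 + 3 \cdot 4 \cdot 22 + 3 \cdot 4 \cdot 22 \left(32 - 605\right)\right) - 170642 = \left(-9 + 3 \cdot 88 + 3 \cdot 88 \left(-573\right)\right) - 170642 = \left(-9 + 264 - 151272\right) - 170642 = -151017 - 170642 = -321659$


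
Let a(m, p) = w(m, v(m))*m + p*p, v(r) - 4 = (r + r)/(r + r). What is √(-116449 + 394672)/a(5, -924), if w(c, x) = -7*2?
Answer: √278223/853706 ≈ 0.00061786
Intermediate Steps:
v(r) = 5 (v(r) = 4 + (r + r)/(r + r) = 4 + (2*r)/((2*r)) = 4 + (2*r)*(1/(2*r)) = 4 + 1 = 5)
w(c, x) = -14
a(m, p) = p² - 14*m (a(m, p) = -14*m + p*p = -14*m + p² = p² - 14*m)
√(-116449 + 394672)/a(5, -924) = √(-116449 + 394672)/((-924)² - 14*5) = √278223/(853776 - 70) = √278223/853706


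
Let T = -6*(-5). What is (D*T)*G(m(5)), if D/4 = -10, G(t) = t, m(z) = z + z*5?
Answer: -36000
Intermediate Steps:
m(z) = 6*z (m(z) = z + 5*z = 6*z)
D = -40 (D = 4*(-10) = -40)
T = 30
(D*T)*G(m(5)) = (-40*30)*(6*5) = -1200*30 = -36000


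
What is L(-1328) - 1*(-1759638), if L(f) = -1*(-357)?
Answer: 1759995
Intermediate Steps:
L(f) = 357
L(-1328) - 1*(-1759638) = 357 - 1*(-1759638) = 357 + 1759638 = 1759995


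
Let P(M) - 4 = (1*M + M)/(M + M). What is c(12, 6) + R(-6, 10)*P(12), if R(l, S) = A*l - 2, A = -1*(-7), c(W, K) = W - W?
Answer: -220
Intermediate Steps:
c(W, K) = 0
A = 7
P(M) = 5 (P(M) = 4 + (1*M + M)/(M + M) = 4 + (M + M)/((2*M)) = 4 + (2*M)*(1/(2*M)) = 4 + 1 = 5)
R(l, S) = -2 + 7*l (R(l, S) = 7*l - 2 = -2 + 7*l)
c(12, 6) + R(-6, 10)*P(12) = 0 + (-2 + 7*(-6))*5 = 0 + (-2 - 42)*5 = 0 - 44*5 = 0 - 220 = -220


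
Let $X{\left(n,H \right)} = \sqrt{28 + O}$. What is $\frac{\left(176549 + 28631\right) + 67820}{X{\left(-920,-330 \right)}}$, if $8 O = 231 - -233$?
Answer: $\frac{136500 \sqrt{86}}{43} \approx 29438.0$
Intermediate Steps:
$O = 58$ ($O = \frac{231 - -233}{8} = \frac{231 + 233}{8} = \frac{1}{8} \cdot 464 = 58$)
$X{\left(n,H \right)} = \sqrt{86}$ ($X{\left(n,H \right)} = \sqrt{28 + 58} = \sqrt{86}$)
$\frac{\left(176549 + 28631\right) + 67820}{X{\left(-920,-330 \right)}} = \frac{\left(176549 + 28631\right) + 67820}{\sqrt{86}} = \left(205180 + 67820\right) \frac{\sqrt{86}}{86} = 273000 \frac{\sqrt{86}}{86} = \frac{136500 \sqrt{86}}{43}$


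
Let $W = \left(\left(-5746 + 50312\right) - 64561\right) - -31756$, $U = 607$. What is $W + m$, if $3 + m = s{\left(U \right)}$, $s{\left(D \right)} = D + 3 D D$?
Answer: $1117712$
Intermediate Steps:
$s{\left(D \right)} = D + 3 D^{2}$
$m = 1105951$ ($m = -3 + 607 \left(1 + 3 \cdot 607\right) = -3 + 607 \left(1 + 1821\right) = -3 + 607 \cdot 1822 = -3 + 1105954 = 1105951$)
$W = 11761$ ($W = \left(44566 - 64561\right) + 31756 = -19995 + 31756 = 11761$)
$W + m = 11761 + 1105951 = 1117712$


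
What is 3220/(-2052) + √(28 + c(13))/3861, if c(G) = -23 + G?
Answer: -805/513 + √2/1287 ≈ -1.5681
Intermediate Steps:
3220/(-2052) + √(28 + c(13))/3861 = 3220/(-2052) + √(28 + (-23 + 13))/3861 = 3220*(-1/2052) + √(28 - 10)*(1/3861) = -805/513 + √18*(1/3861) = -805/513 + (3*√2)*(1/3861) = -805/513 + √2/1287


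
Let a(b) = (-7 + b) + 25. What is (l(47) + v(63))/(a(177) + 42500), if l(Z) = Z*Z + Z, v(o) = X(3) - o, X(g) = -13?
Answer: 436/8539 ≈ 0.051060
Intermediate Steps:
v(o) = -13 - o
l(Z) = Z + Z**2 (l(Z) = Z**2 + Z = Z + Z**2)
a(b) = 18 + b
(l(47) + v(63))/(a(177) + 42500) = (47*(1 + 47) + (-13 - 1*63))/((18 + 177) + 42500) = (47*48 + (-13 - 63))/(195 + 42500) = (2256 - 76)/42695 = 2180*(1/42695) = 436/8539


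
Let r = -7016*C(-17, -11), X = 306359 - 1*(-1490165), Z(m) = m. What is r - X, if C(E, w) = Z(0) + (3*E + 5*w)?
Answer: -1052828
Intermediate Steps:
C(E, w) = 3*E + 5*w (C(E, w) = 0 + (3*E + 5*w) = 3*E + 5*w)
X = 1796524 (X = 306359 + 1490165 = 1796524)
r = 743696 (r = -7016*(3*(-17) + 5*(-11)) = -7016*(-51 - 55) = -7016*(-106) = 743696)
r - X = 743696 - 1*1796524 = 743696 - 1796524 = -1052828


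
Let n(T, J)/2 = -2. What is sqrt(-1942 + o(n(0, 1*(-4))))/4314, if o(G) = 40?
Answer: I*sqrt(1902)/4314 ≈ 0.010109*I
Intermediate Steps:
n(T, J) = -4 (n(T, J) = 2*(-2) = -4)
sqrt(-1942 + o(n(0, 1*(-4))))/4314 = sqrt(-1942 + 40)/4314 = sqrt(-1902)*(1/4314) = (I*sqrt(1902))*(1/4314) = I*sqrt(1902)/4314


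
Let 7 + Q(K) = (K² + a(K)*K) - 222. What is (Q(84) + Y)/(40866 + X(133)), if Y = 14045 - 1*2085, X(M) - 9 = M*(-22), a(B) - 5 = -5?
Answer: 18787/37949 ≈ 0.49506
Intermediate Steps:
a(B) = 0 (a(B) = 5 - 5 = 0)
X(M) = 9 - 22*M (X(M) = 9 + M*(-22) = 9 - 22*M)
Y = 11960 (Y = 14045 - 2085 = 11960)
Q(K) = -229 + K² (Q(K) = -7 + ((K² + 0*K) - 222) = -7 + ((K² + 0) - 222) = -7 + (K² - 222) = -7 + (-222 + K²) = -229 + K²)
(Q(84) + Y)/(40866 + X(133)) = ((-229 + 84²) + 11960)/(40866 + (9 - 22*133)) = ((-229 + 7056) + 11960)/(40866 + (9 - 2926)) = (6827 + 11960)/(40866 - 2917) = 18787/37949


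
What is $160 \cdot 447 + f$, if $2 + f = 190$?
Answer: $71708$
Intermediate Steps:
$f = 188$ ($f = -2 + 190 = 188$)
$160 \cdot 447 + f = 160 \cdot 447 + 188 = 71520 + 188 = 71708$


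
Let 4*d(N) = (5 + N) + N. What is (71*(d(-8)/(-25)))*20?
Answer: 781/5 ≈ 156.20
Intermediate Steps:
d(N) = 5/4 + N/2 (d(N) = ((5 + N) + N)/4 = (5 + 2*N)/4 = 5/4 + N/2)
(71*(d(-8)/(-25)))*20 = (71*((5/4 + (1/2)*(-8))/(-25)))*20 = (71*((5/4 - 4)*(-1/25)))*20 = (71*(-11/4*(-1/25)))*20 = (71*(11/100))*20 = (781/100)*20 = 781/5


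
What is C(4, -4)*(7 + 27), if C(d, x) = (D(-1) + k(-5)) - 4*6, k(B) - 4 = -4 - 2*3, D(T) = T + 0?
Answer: -1054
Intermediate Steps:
D(T) = T
k(B) = -6 (k(B) = 4 + (-4 - 2*3) = 4 + (-4 - 6) = 4 - 10 = -6)
C(d, x) = -31 (C(d, x) = (-1 - 6) - 4*6 = -7 - 24 = -31)
C(4, -4)*(7 + 27) = -31*(7 + 27) = -31*34 = -1054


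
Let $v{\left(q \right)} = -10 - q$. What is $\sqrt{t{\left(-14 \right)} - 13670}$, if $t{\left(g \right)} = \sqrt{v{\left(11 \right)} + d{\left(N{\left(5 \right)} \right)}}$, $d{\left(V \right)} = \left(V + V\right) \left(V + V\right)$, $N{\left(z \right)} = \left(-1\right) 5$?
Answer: $\sqrt{-13670 + \sqrt{79}} \approx 116.88 i$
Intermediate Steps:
$N{\left(z \right)} = -5$
$d{\left(V \right)} = 4 V^{2}$ ($d{\left(V \right)} = 2 V 2 V = 4 V^{2}$)
$t{\left(g \right)} = \sqrt{79}$ ($t{\left(g \right)} = \sqrt{\left(-10 - 11\right) + 4 \left(-5\right)^{2}} = \sqrt{\left(-10 - 11\right) + 4 \cdot 25} = \sqrt{-21 + 100} = \sqrt{79}$)
$\sqrt{t{\left(-14 \right)} - 13670} = \sqrt{\sqrt{79} - 13670} = \sqrt{-13670 + \sqrt{79}}$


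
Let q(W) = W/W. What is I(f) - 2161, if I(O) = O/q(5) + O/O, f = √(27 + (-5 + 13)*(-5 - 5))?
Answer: -2160 + I*√53 ≈ -2160.0 + 7.2801*I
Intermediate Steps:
q(W) = 1
f = I*√53 (f = √(27 + 8*(-10)) = √(27 - 80) = √(-53) = I*√53 ≈ 7.2801*I)
I(O) = 1 + O (I(O) = O/1 + O/O = O*1 + 1 = O + 1 = 1 + O)
I(f) - 2161 = (1 + I*√53) - 2161 = -2160 + I*√53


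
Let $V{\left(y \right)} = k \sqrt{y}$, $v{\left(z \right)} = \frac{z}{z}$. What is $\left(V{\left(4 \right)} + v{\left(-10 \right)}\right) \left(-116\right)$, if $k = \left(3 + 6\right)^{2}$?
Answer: $-18908$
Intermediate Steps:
$v{\left(z \right)} = 1$
$k = 81$ ($k = 9^{2} = 81$)
$V{\left(y \right)} = 81 \sqrt{y}$
$\left(V{\left(4 \right)} + v{\left(-10 \right)}\right) \left(-116\right) = \left(81 \sqrt{4} + 1\right) \left(-116\right) = \left(81 \cdot 2 + 1\right) \left(-116\right) = \left(162 + 1\right) \left(-116\right) = 163 \left(-116\right) = -18908$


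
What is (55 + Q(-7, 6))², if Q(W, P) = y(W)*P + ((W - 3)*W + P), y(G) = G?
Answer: 7921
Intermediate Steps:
Q(W, P) = P + P*W + W*(-3 + W) (Q(W, P) = W*P + ((W - 3)*W + P) = P*W + ((-3 + W)*W + P) = P*W + (W*(-3 + W) + P) = P*W + (P + W*(-3 + W)) = P + P*W + W*(-3 + W))
(55 + Q(-7, 6))² = (55 + (6 + (-7)² - 3*(-7) + 6*(-7)))² = (55 + (6 + 49 + 21 - 42))² = (55 + 34)² = 89² = 7921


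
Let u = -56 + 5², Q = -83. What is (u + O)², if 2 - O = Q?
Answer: 2916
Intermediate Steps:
O = 85 (O = 2 - 1*(-83) = 2 + 83 = 85)
u = -31 (u = -56 + 25 = -31)
(u + O)² = (-31 + 85)² = 54² = 2916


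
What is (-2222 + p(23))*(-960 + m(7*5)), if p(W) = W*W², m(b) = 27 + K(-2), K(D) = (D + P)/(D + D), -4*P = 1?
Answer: -148369455/16 ≈ -9.2731e+6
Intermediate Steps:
P = -¼ (P = -¼*1 = -¼ ≈ -0.25000)
K(D) = (-¼ + D)/(2*D) (K(D) = (D - ¼)/(D + D) = (-¼ + D)/((2*D)) = (-¼ + D)*(1/(2*D)) = (-¼ + D)/(2*D))
m(b) = 441/16 (m(b) = 27 + (⅛)*(-1 + 4*(-2))/(-2) = 27 + (⅛)*(-½)*(-1 - 8) = 27 + (⅛)*(-½)*(-9) = 27 + 9/16 = 441/16)
p(W) = W³
(-2222 + p(23))*(-960 + m(7*5)) = (-2222 + 23³)*(-960 + 441/16) = (-2222 + 12167)*(-14919/16) = 9945*(-14919/16) = -148369455/16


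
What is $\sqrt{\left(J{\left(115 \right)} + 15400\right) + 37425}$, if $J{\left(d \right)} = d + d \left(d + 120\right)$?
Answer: $3 \sqrt{8885} \approx 282.78$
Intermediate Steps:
$J{\left(d \right)} = d + d \left(120 + d\right)$
$\sqrt{\left(J{\left(115 \right)} + 15400\right) + 37425} = \sqrt{\left(115 \left(121 + 115\right) + 15400\right) + 37425} = \sqrt{\left(115 \cdot 236 + 15400\right) + 37425} = \sqrt{\left(27140 + 15400\right) + 37425} = \sqrt{42540 + 37425} = \sqrt{79965} = 3 \sqrt{8885}$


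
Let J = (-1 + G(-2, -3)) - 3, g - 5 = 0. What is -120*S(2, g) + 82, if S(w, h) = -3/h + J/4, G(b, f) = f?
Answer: 364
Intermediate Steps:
g = 5 (g = 5 + 0 = 5)
J = -7 (J = (-1 - 3) - 3 = -4 - 3 = -7)
S(w, h) = -7/4 - 3/h (S(w, h) = -3/h - 7/4 = -7/4 - 3/h)
-120*S(2, g) + 82 = -120*(-7/4 - 3/5) + 82 = -120*(-7/4 - 3*⅕) + 82 = -120*(-7/4 - ⅗) + 82 = -120*(-47/20) + 82 = 282 + 82 = 364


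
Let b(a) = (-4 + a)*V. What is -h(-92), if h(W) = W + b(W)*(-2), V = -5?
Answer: 1052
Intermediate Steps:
b(a) = 20 - 5*a (b(a) = (-4 + a)*(-5) = 20 - 5*a)
h(W) = -40 + 11*W (h(W) = W + (20 - 5*W)*(-2) = W + (-40 + 10*W) = -40 + 11*W)
-h(-92) = -(-40 + 11*(-92)) = -(-40 - 1012) = -1*(-1052) = 1052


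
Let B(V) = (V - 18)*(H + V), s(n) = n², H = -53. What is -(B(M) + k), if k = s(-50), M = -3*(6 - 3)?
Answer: -4174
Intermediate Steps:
M = -9 (M = -3*3 = -9)
B(V) = (-53 + V)*(-18 + V) (B(V) = (V - 18)*(-53 + V) = (-18 + V)*(-53 + V) = (-53 + V)*(-18 + V))
k = 2500 (k = (-50)² = 2500)
-(B(M) + k) = -((954 + (-9)² - 71*(-9)) + 2500) = -((954 + 81 + 639) + 2500) = -(1674 + 2500) = -1*4174 = -4174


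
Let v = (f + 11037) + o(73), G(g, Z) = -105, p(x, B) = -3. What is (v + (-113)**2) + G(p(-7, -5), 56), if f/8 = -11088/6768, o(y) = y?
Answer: 1116762/47 ≈ 23761.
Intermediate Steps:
f = -616/47 (f = 8*(-11088/6768) = 8*(-11088*1/6768) = 8*(-77/47) = -616/47 ≈ -13.106)
v = 521554/47 (v = (-616/47 + 11037) + 73 = 518123/47 + 73 = 521554/47 ≈ 11097.)
(v + (-113)**2) + G(p(-7, -5), 56) = (521554/47 + (-113)**2) - 105 = (521554/47 + 12769) - 105 = 1121697/47 - 105 = 1116762/47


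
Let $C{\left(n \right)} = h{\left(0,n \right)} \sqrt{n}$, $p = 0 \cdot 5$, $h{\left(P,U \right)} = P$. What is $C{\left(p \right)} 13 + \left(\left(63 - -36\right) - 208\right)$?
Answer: $-109$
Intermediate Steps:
$p = 0$
$C{\left(n \right)} = 0$ ($C{\left(n \right)} = 0 \sqrt{n} = 0$)
$C{\left(p \right)} 13 + \left(\left(63 - -36\right) - 208\right) = 0 \cdot 13 + \left(\left(63 - -36\right) - 208\right) = 0 + \left(\left(63 + 36\right) - 208\right) = 0 + \left(99 - 208\right) = 0 - 109 = -109$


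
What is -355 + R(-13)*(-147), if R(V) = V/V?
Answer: -502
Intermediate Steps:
R(V) = 1
-355 + R(-13)*(-147) = -355 + 1*(-147) = -355 - 147 = -502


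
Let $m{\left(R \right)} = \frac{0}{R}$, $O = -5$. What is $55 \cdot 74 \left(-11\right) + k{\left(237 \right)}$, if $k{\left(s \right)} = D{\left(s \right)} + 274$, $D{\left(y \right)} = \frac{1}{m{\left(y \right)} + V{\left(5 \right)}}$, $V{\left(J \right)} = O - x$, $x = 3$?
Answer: $- \frac{355969}{8} \approx -44496.0$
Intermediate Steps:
$m{\left(R \right)} = 0$
$V{\left(J \right)} = -8$ ($V{\left(J \right)} = -5 - 3 = -8$)
$D{\left(y \right)} = - \frac{1}{8}$ ($D{\left(y \right)} = \frac{1}{0 - 8} = \frac{1}{-8} = - \frac{1}{8}$)
$k{\left(s \right)} = \frac{2191}{8}$ ($k{\left(s \right)} = - \frac{1}{8} + 274 = \frac{2191}{8}$)
$55 \cdot 74 \left(-11\right) + k{\left(237 \right)} = 55 \cdot 74 \left(-11\right) + \frac{2191}{8} = 4070 \left(-11\right) + \frac{2191}{8} = -44770 + \frac{2191}{8} = - \frac{355969}{8}$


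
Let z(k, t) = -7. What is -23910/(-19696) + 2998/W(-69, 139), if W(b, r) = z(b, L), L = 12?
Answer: -29440619/68936 ≈ -427.07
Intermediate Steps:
W(b, r) = -7
-23910/(-19696) + 2998/W(-69, 139) = -23910/(-19696) + 2998/(-7) = -23910*(-1/19696) + 2998*(-⅐) = 11955/9848 - 2998/7 = -29440619/68936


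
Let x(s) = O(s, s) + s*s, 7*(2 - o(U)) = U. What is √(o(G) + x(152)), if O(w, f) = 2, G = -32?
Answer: 2*√283129/7 ≈ 152.03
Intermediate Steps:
o(U) = 2 - U/7
x(s) = 2 + s² (x(s) = 2 + s*s = 2 + s²)
√(o(G) + x(152)) = √((2 - ⅐*(-32)) + (2 + 152²)) = √((2 + 32/7) + (2 + 23104)) = √(46/7 + 23106) = √(161788/7) = 2*√283129/7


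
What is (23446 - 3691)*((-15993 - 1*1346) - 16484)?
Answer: -668173365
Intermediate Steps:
(23446 - 3691)*((-15993 - 1*1346) - 16484) = 19755*((-15993 - 1346) - 16484) = 19755*(-17339 - 16484) = 19755*(-33823) = -668173365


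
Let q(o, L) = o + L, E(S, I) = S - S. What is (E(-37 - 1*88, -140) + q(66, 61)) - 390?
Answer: -263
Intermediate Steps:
E(S, I) = 0
q(o, L) = L + o
(E(-37 - 1*88, -140) + q(66, 61)) - 390 = (0 + (61 + 66)) - 390 = (0 + 127) - 390 = 127 - 390 = -263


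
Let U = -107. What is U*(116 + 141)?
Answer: -27499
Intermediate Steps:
U*(116 + 141) = -107*(116 + 141) = -107*257 = -27499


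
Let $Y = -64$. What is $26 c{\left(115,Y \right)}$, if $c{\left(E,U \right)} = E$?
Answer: $2990$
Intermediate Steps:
$26 c{\left(115,Y \right)} = 26 \cdot 115 = 2990$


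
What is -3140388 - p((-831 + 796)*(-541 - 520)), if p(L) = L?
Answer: -3177523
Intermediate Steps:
-3140388 - p((-831 + 796)*(-541 - 520)) = -3140388 - (-831 + 796)*(-541 - 520) = -3140388 - (-35)*(-1061) = -3140388 - 1*37135 = -3140388 - 37135 = -3177523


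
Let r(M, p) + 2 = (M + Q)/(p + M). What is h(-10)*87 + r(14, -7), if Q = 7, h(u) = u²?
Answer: 8701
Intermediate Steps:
r(M, p) = -2 + (7 + M)/(M + p) (r(M, p) = -2 + (M + 7)/(p + M) = -2 + (7 + M)/(M + p))
h(-10)*87 + r(14, -7) = (-10)²*87 + (7 - 1*14 - 2*(-7))/(14 - 7) = 100*87 + (7 - 14 + 14)/7 = 8700 + (⅐)*7 = 8700 + 1 = 8701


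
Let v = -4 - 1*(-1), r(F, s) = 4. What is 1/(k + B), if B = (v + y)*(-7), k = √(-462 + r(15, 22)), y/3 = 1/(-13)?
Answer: 1911/81919 - 169*I*√458/163838 ≈ 0.023328 - 0.022075*I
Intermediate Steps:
y = -3/13 (y = 3/(-13) = 3*(-1/13) = -3/13 ≈ -0.23077)
v = -3 (v = -4 + 1 = -3)
k = I*√458 (k = √(-462 + 4) = √(-458) = I*√458 ≈ 21.401*I)
B = 294/13 (B = (-3 - 3/13)*(-7) = -42/13*(-7) = 294/13 ≈ 22.615)
1/(k + B) = 1/(I*√458 + 294/13) = 1/(294/13 + I*√458)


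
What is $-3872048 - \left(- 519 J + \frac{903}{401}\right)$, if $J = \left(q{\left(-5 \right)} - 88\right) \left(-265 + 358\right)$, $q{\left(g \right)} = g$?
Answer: $- \frac{3352713382}{401} \approx -8.3609 \cdot 10^{6}$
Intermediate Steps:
$J = -8649$ ($J = \left(-5 - 88\right) \left(-265 + 358\right) = \left(-93\right) 93 = -8649$)
$-3872048 - \left(- 519 J + \frac{903}{401}\right) = -3872048 - \left(\left(-519\right) \left(-8649\right) + \frac{903}{401}\right) = -3872048 - \left(4488831 + 903 \cdot \frac{1}{401}\right) = -3872048 - \left(4488831 + \frac{903}{401}\right) = -3872048 - \frac{1800022134}{401} = - \frac{3352713382}{401}$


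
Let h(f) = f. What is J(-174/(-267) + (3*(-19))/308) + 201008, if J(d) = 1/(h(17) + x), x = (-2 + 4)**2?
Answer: 4221169/21 ≈ 2.0101e+5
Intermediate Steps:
x = 4 (x = 2**2 = 4)
J(d) = 1/21 (J(d) = 1/(17 + 4) = 1/21)
J(-174/(-267) + (3*(-19))/308) + 201008 = 1/21 + 201008 = 4221169/21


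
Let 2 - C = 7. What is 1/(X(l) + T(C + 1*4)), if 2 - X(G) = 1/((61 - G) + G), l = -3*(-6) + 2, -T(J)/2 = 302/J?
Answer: 61/36965 ≈ 0.0016502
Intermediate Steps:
C = -5 (C = 2 - 1*7 = 2 - 7 = -5)
T(J) = -604/J
l = 20 (l = 18 + 2 = 20)
X(G) = 121/61 (X(G) = 2 - 1/((61 - G) + G) = 2 - 1/61 = 121/61)
1/(X(l) + T(C + 1*4)) = 1/(121/61 - 604/(-5 + 1*4)) = 1/(121/61 - 604/(-5 + 4)) = 1/(121/61 - 604/(-1)) = 1/(121/61 - 604*(-1)) = 1/(121/61 + 604) = 1/(36965/61) = 61/36965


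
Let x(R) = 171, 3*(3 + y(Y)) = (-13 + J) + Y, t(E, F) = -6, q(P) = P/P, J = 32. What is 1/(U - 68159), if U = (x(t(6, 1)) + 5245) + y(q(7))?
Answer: -3/188218 ≈ -1.5939e-5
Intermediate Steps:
q(P) = 1
y(Y) = 10/3 + Y/3 (y(Y) = -3 + ((-13 + 32) + Y)/3 = -3 + (19 + Y)/3 = -3 + (19/3 + Y/3) = 10/3 + Y/3)
U = 16259/3 (U = (171 + 5245) + (10/3 + (⅓)*1) = 5416 + (10/3 + ⅓) = 5416 + 11/3 = 16259/3 ≈ 5419.7)
1/(U - 68159) = 1/(16259/3 - 68159) = 1/(-188218/3) = -3/188218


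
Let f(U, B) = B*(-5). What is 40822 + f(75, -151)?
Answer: 41577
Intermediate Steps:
f(U, B) = -5*B
40822 + f(75, -151) = 40822 - 5*(-151) = 40822 + 755 = 41577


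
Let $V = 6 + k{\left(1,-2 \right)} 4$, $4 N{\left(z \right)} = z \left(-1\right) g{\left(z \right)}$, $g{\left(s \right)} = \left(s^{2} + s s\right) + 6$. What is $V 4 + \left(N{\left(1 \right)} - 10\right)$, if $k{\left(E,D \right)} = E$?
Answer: $28$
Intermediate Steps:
$g{\left(s \right)} = 6 + 2 s^{2}$ ($g{\left(s \right)} = \left(s^{2} + s^{2}\right) + 6 = 2 s^{2} + 6 = 6 + 2 s^{2}$)
$N{\left(z \right)} = - \frac{z \left(6 + 2 z^{2}\right)}{4}$ ($N{\left(z \right)} = \frac{z \left(-1\right) \left(6 + 2 z^{2}\right)}{4} = \frac{- z \left(6 + 2 z^{2}\right)}{4} = \frac{\left(-1\right) z \left(6 + 2 z^{2}\right)}{4} = - \frac{z \left(6 + 2 z^{2}\right)}{4}$)
$V = 10$ ($V = 6 + 1 \cdot 4 = 6 + 4 = 10$)
$V 4 + \left(N{\left(1 \right)} - 10\right) = 10 \cdot 4 - \left(10 + \frac{3 + 1^{2}}{2}\right) = 40 - \left(10 + \frac{3 + 1}{2}\right) = 40 - \left(10 + \frac{1}{2} \cdot 4\right) = 40 - 12 = 28$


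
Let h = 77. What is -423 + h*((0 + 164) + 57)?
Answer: 16594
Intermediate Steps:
-423 + h*((0 + 164) + 57) = -423 + 77*((0 + 164) + 57) = -423 + 77*(164 + 57) = -423 + 77*221 = -423 + 17017 = 16594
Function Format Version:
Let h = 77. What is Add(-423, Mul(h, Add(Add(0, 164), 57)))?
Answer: 16594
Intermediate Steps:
Add(-423, Mul(h, Add(Add(0, 164), 57))) = Add(-423, Mul(77, Add(Add(0, 164), 57))) = Add(-423, Mul(77, Add(164, 57))) = Add(-423, Mul(77, 221)) = Add(-423, 17017) = 16594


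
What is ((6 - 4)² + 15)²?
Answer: 361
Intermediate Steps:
((6 - 4)² + 15)² = (2² + 15)² = (4 + 15)² = 19² = 361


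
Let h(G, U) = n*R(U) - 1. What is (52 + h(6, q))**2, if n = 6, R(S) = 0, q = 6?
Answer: 2601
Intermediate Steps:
h(G, U) = -1 (h(G, U) = 6*0 - 1 = 0 - 1 = -1)
(52 + h(6, q))**2 = (52 - 1)**2 = 51**2 = 2601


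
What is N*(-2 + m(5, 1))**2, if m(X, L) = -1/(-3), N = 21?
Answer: 175/3 ≈ 58.333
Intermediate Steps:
m(X, L) = 1/3 (m(X, L) = -1*(-1/3) = 1/3)
N*(-2 + m(5, 1))**2 = 21*(-2 + 1/3)**2 = 21*(-5/3)**2 = 21*(25/9) = 175/3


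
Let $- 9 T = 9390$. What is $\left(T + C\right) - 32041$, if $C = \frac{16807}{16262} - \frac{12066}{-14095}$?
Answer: $- \frac{22748767635299}{687638670} \approx -33082.0$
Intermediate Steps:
$T = - \frac{3130}{3}$ ($T = \left(- \frac{1}{9}\right) 9390 = - \frac{3130}{3} \approx -1043.3$)
$C = \frac{433111957}{229212890}$ ($C = 16807 \cdot \frac{1}{16262} - - \frac{12066}{14095} = \frac{16807}{16262} + \frac{12066}{14095} = \frac{433111957}{229212890} \approx 1.8896$)
$\left(T + C\right) - 32041 = \left(- \frac{3130}{3} + \frac{433111957}{229212890}\right) - 32041 = - \frac{716137009829}{687638670} - 32041 = - \frac{22748767635299}{687638670}$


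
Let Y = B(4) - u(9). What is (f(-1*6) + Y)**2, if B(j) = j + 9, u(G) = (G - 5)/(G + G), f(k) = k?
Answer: 3721/81 ≈ 45.938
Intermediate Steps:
u(G) = (-5 + G)/(2*G) (u(G) = (-5 + G)/((2*G)) = (-5 + G)*(1/(2*G)) = (-5 + G)/(2*G))
B(j) = 9 + j
Y = 115/9 (Y = (9 + 4) - (-5 + 9)/(2*9) = 13 - 4/(2*9) = 13 - 1*2/9 = 13 - 2/9 = 115/9 ≈ 12.778)
(f(-1*6) + Y)**2 = (-1*6 + 115/9)**2 = (-6 + 115/9)**2 = (61/9)**2 = 3721/81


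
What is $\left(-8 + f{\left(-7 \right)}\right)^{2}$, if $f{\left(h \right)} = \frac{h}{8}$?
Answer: $\frac{5041}{64} \approx 78.766$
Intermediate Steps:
$f{\left(h \right)} = \frac{h}{8}$ ($f{\left(h \right)} = h \frac{1}{8} = \frac{h}{8}$)
$\left(-8 + f{\left(-7 \right)}\right)^{2} = \left(-8 + \frac{1}{8} \left(-7\right)\right)^{2} = \left(-8 - \frac{7}{8}\right)^{2} = \left(- \frac{71}{8}\right)^{2} = \frac{5041}{64}$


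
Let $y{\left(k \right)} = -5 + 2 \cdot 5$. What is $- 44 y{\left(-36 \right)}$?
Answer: $-220$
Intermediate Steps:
$y{\left(k \right)} = 5$ ($y{\left(k \right)} = -5 + 10 = 5$)
$- 44 y{\left(-36 \right)} = \left(-44\right) 5 = -220$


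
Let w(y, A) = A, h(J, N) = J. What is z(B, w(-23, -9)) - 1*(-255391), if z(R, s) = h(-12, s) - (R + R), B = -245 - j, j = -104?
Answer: 255661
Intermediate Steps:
B = -141 (B = -245 - 1*(-104) = -245 + 104 = -141)
z(R, s) = -12 - 2*R (z(R, s) = -12 - (R + R) = -12 - 2*R)
z(B, w(-23, -9)) - 1*(-255391) = (-12 - 2*(-141)) - 1*(-255391) = (-12 + 282) + 255391 = 270 + 255391 = 255661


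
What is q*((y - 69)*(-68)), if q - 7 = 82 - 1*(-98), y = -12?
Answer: 1029996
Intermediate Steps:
q = 187 (q = 7 + (82 - 1*(-98)) = 7 + (82 + 98) = 7 + 180 = 187)
q*((y - 69)*(-68)) = 187*((-12 - 69)*(-68)) = 187*(-81*(-68)) = 187*5508 = 1029996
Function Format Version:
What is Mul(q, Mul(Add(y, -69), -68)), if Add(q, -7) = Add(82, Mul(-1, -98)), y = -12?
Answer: 1029996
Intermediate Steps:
q = 187 (q = Add(7, Add(82, Mul(-1, -98))) = Add(7, Add(82, 98)) = Add(7, 180) = 187)
Mul(q, Mul(Add(y, -69), -68)) = Mul(187, Mul(Add(-12, -69), -68)) = Mul(187, Mul(-81, -68)) = Mul(187, 5508) = 1029996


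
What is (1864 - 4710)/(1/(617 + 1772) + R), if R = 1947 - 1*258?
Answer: -3399547/2017511 ≈ -1.6850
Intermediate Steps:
R = 1689 (R = 1947 - 258 = 1689)
(1864 - 4710)/(1/(617 + 1772) + R) = (1864 - 4710)/(1/(617 + 1772) + 1689) = -2846/(1/2389 + 1689) = -2846/4035022/2389 = -2846*2389/4035022 = -3399547/2017511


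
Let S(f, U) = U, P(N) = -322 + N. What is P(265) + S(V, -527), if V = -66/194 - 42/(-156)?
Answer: -584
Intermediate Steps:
V = -179/2522 (V = -66*1/194 - 42*(-1/156) = -33/97 + 7/26 = -179/2522 ≈ -0.070975)
P(265) + S(V, -527) = (-322 + 265) - 527 = -57 - 527 = -584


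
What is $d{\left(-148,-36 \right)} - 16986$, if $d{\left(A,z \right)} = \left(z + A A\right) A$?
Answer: $-3253450$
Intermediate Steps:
$d{\left(A,z \right)} = A \left(z + A^{2}\right)$ ($d{\left(A,z \right)} = \left(z + A^{2}\right) A = A \left(z + A^{2}\right)$)
$d{\left(-148,-36 \right)} - 16986 = - 148 \left(-36 + \left(-148\right)^{2}\right) - 16986 = - 148 \left(-36 + 21904\right) - 16986 = \left(-148\right) 21868 - 16986 = -3236464 - 16986 = -3253450$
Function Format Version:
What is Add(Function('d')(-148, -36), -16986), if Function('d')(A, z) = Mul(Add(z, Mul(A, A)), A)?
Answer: -3253450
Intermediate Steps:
Function('d')(A, z) = Mul(A, Add(z, Pow(A, 2))) (Function('d')(A, z) = Mul(Add(z, Pow(A, 2)), A) = Mul(A, Add(z, Pow(A, 2))))
Add(Function('d')(-148, -36), -16986) = Add(Mul(-148, Add(-36, Pow(-148, 2))), -16986) = Add(Mul(-148, Add(-36, 21904)), -16986) = Add(Mul(-148, 21868), -16986) = Add(-3236464, -16986) = -3253450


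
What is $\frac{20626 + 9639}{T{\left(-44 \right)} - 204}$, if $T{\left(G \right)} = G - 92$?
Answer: $- \frac{6053}{68} \approx -89.015$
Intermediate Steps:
$T{\left(G \right)} = -92 + G$
$\frac{20626 + 9639}{T{\left(-44 \right)} - 204} = \frac{20626 + 9639}{\left(-92 - 44\right) - 204} = \frac{30265}{-136 - 204} = \frac{30265}{-340} = 30265 \left(- \frac{1}{340}\right) = - \frac{6053}{68}$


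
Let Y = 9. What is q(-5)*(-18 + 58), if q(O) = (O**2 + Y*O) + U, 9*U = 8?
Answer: -6880/9 ≈ -764.44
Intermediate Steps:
U = 8/9 (U = (1/9)*8 = 8/9 ≈ 0.88889)
q(O) = 8/9 + O**2 + 9*O (q(O) = (O**2 + 9*O) + 8/9 = 8/9 + O**2 + 9*O)
q(-5)*(-18 + 58) = (8/9 + (-5)**2 + 9*(-5))*(-18 + 58) = (8/9 + 25 - 45)*40 = -172/9*40 = -6880/9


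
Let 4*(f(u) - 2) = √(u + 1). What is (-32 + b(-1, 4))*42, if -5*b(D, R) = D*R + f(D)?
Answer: -6636/5 ≈ -1327.2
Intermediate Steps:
f(u) = 2 + √(1 + u)/4 (f(u) = 2 + √(u + 1)/4 = 2 + √(1 + u)/4)
b(D, R) = -⅖ - √(1 + D)/20 - D*R/5 (b(D, R) = -(D*R + (2 + √(1 + D)/4))/5 = -(2 + √(1 + D)/4 + D*R)/5 = -⅖ - √(1 + D)/20 - D*R/5)
(-32 + b(-1, 4))*42 = (-32 + (-⅖ - √(1 - 1)/20 - ⅕*(-1)*4))*42 = (-32 + (-⅖ - √0/20 + ⅘))*42 = (-32 + (-⅖ - 1/20*0 + ⅘))*42 = (-32 + (-⅖ + 0 + ⅘))*42 = (-32 + ⅖)*42 = -158/5*42 = -6636/5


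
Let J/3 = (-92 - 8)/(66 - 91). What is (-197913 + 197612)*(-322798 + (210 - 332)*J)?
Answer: 97602862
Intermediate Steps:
J = 12 (J = 3*((-92 - 8)/(66 - 91)) = 3*(-100/(-25)) = 3*(-100*(-1/25)) = 3*4 = 12)
(-197913 + 197612)*(-322798 + (210 - 332)*J) = (-197913 + 197612)*(-322798 + (210 - 332)*12) = -301*(-322798 - 122*12) = -301*(-322798 - 1464) = -301*(-324262) = 97602862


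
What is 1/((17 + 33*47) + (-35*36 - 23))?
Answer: 1/285 ≈ 0.0035088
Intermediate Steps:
1/((17 + 33*47) + (-35*36 - 23)) = 1/((17 + 1551) + (-1260 - 23)) = 1/(1568 - 1283) = 1/285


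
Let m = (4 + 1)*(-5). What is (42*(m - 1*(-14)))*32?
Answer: -14784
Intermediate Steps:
m = -25 (m = 5*(-5) = -25)
(42*(m - 1*(-14)))*32 = (42*(-25 - 1*(-14)))*32 = (42*(-25 + 14))*32 = (42*(-11))*32 = -462*32 = -14784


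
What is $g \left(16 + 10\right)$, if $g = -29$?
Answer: $-754$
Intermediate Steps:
$g \left(16 + 10\right) = - 29 \left(16 + 10\right) = \left(-29\right) 26 = -754$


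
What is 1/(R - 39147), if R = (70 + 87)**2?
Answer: -1/14498 ≈ -6.8975e-5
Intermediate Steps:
R = 24649 (R = 157**2 = 24649)
1/(R - 39147) = 1/(24649 - 39147) = 1/(-14498) = -1/14498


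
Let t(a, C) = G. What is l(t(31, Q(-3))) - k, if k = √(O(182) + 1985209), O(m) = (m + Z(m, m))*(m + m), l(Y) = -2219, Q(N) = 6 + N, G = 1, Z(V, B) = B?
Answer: -2219 - √2117705 ≈ -3674.2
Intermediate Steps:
t(a, C) = 1
O(m) = 4*m² (O(m) = (m + m)*(m + m) = (2*m)*(2*m) = 4*m²)
k = √2117705 (k = √(4*182² + 1985209) = √(4*33124 + 1985209) = √(132496 + 1985209) = √2117705 ≈ 1455.2)
l(t(31, Q(-3))) - k = -2219 - √2117705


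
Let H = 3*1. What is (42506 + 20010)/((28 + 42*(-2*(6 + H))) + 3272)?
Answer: 15629/636 ≈ 24.574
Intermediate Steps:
H = 3
(42506 + 20010)/((28 + 42*(-2*(6 + H))) + 3272) = (42506 + 20010)/((28 + 42*(-2*(6 + 3))) + 3272) = 62516/((28 + 42*(-2*9)) + 3272) = 62516/((28 + 42*(-18)) + 3272) = 62516/((28 - 756) + 3272) = 62516/(-728 + 3272) = 62516/2544 = 62516*(1/2544) = 15629/636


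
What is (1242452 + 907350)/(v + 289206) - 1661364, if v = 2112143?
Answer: -3989512630234/2401349 ≈ -1.6614e+6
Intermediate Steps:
(1242452 + 907350)/(v + 289206) - 1661364 = (1242452 + 907350)/(2112143 + 289206) - 1661364 = 2149802/2401349 - 1661364 = -3989512630234/2401349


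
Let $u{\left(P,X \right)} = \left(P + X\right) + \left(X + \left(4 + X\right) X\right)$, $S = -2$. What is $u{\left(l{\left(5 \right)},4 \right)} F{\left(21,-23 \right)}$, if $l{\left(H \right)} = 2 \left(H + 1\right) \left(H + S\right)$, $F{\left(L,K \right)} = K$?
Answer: $-1748$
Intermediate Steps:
$l{\left(H \right)} = 2 \left(1 + H\right) \left(-2 + H\right)$ ($l{\left(H \right)} = 2 \left(H + 1\right) \left(H - 2\right) = 2 \left(1 + H\right) \left(-2 + H\right)$)
$u{\left(P,X \right)} = P + 2 X + X \left(4 + X\right)$ ($u{\left(P,X \right)} = \left(P + X\right) + \left(X + X \left(4 + X\right)\right) = P + 2 X + X \left(4 + X\right)$)
$u{\left(l{\left(5 \right)},4 \right)} F{\left(21,-23 \right)} = \left(\left(-4 - 10 + 2 \cdot 5^{2}\right) + 4^{2} + 6 \cdot 4\right) \left(-23\right) = \left(\left(-4 - 10 + 2 \cdot 25\right) + 16 + 24\right) \left(-23\right) = \left(\left(-4 - 10 + 50\right) + 16 + 24\right) \left(-23\right) = \left(36 + 16 + 24\right) \left(-23\right) = 76 \left(-23\right) = -1748$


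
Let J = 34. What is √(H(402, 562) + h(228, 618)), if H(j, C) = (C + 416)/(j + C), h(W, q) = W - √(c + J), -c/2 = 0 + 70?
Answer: √(53205570 - 232324*I*√106)/482 ≈ 15.137 - 0.34008*I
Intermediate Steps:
c = -140 (c = -2*(0 + 70) = -2*70 = -140)
h(W, q) = W - I*√106 (h(W, q) = W - √(-140 + 34) = W - √(-106) = W - I*√106)
H(j, C) = (416 + C)/(C + j)
√(H(402, 562) + h(228, 618)) = √((416 + 562)/(562 + 402) + (228 - I*√106)) = √(978/964 + (228 - I*√106)) = √((1/964)*978 + (228 - I*√106)) = √(489/482 + (228 - I*√106)) = √(110385/482 - I*√106)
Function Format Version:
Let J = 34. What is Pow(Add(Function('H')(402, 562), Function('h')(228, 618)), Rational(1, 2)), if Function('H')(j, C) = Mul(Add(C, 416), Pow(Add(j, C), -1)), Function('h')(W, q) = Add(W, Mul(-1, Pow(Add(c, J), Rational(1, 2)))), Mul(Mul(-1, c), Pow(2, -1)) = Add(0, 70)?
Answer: Mul(Rational(1, 482), Pow(Add(53205570, Mul(-232324, I, Pow(106, Rational(1, 2)))), Rational(1, 2))) ≈ Add(15.137, Mul(-0.34008, I))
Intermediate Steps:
c = -140 (c = Mul(-2, Add(0, 70)) = Mul(-2, 70) = -140)
Function('h')(W, q) = Add(W, Mul(-1, I, Pow(106, Rational(1, 2)))) (Function('h')(W, q) = Add(W, Mul(-1, Pow(Add(-140, 34), Rational(1, 2)))) = Add(W, Mul(-1, Pow(-106, Rational(1, 2)))) = Add(W, Mul(-1, Mul(I, Pow(106, Rational(1, 2))))) = Add(W, Mul(-1, I, Pow(106, Rational(1, 2)))))
Function('H')(j, C) = Mul(Pow(Add(C, j), -1), Add(416, C)) (Function('H')(j, C) = Mul(Add(416, C), Pow(Add(C, j), -1)) = Mul(Pow(Add(C, j), -1), Add(416, C)))
Pow(Add(Function('H')(402, 562), Function('h')(228, 618)), Rational(1, 2)) = Pow(Add(Mul(Pow(Add(562, 402), -1), Add(416, 562)), Add(228, Mul(-1, I, Pow(106, Rational(1, 2))))), Rational(1, 2)) = Pow(Add(Mul(Pow(964, -1), 978), Add(228, Mul(-1, I, Pow(106, Rational(1, 2))))), Rational(1, 2)) = Pow(Add(Mul(Rational(1, 964), 978), Add(228, Mul(-1, I, Pow(106, Rational(1, 2))))), Rational(1, 2)) = Pow(Add(Rational(489, 482), Add(228, Mul(-1, I, Pow(106, Rational(1, 2))))), Rational(1, 2)) = Pow(Add(Rational(110385, 482), Mul(-1, I, Pow(106, Rational(1, 2)))), Rational(1, 2))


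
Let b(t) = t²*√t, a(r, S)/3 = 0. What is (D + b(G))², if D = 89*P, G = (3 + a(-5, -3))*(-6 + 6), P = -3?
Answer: 71289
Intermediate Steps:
a(r, S) = 0 (a(r, S) = 3*0 = 0)
G = 0 (G = (3 + 0)*(-6 + 6) = 3*0 = 0)
D = -267 (D = 89*(-3) = -267)
b(t) = t^(5/2)
(D + b(G))² = (-267 + 0^(5/2))² = (-267 + 0)² = (-267)² = 71289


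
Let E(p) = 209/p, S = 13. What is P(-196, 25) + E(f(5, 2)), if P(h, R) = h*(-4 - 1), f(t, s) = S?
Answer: 12949/13 ≈ 996.08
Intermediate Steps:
f(t, s) = 13
P(h, R) = -5*h (P(h, R) = h*(-5) = -5*h)
P(-196, 25) + E(f(5, 2)) = -5*(-196) + 209/13 = 980 + 209*(1/13) = 980 + 209/13 = 12949/13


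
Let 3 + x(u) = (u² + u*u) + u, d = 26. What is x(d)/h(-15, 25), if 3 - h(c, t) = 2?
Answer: 1375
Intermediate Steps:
h(c, t) = 1 (h(c, t) = 3 - 1*2 = 3 - 2 = 1)
x(u) = -3 + u + 2*u² (x(u) = -3 + ((u² + u*u) + u) = -3 + ((u² + u²) + u) = -3 + (2*u² + u) = -3 + (u + 2*u²) = -3 + u + 2*u²)
x(d)/h(-15, 25) = (-3 + 26 + 2*26²)/1 = (-3 + 26 + 2*676)*1 = (-3 + 26 + 1352)*1 = 1375*1 = 1375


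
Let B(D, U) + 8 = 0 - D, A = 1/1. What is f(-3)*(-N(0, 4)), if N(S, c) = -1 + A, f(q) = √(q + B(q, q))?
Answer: 0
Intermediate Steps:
A = 1
B(D, U) = -8 - D (B(D, U) = -8 + (0 - D) = -8 - D)
f(q) = 2*I*√2 (f(q) = √(q + (-8 - q)) = √(-8) = 2*I*√2)
N(S, c) = 0 (N(S, c) = -1 + 1 = 0)
f(-3)*(-N(0, 4)) = (2*I*√2)*(-1*0) = (2*I*√2)*0 = 0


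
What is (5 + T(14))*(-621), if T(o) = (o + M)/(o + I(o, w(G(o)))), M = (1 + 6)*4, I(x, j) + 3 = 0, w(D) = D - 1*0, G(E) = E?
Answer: -60237/11 ≈ -5476.1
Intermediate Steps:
w(D) = D (w(D) = D + 0 = D)
I(x, j) = -3 (I(x, j) = -3 + 0 = -3)
M = 28 (M = 7*4 = 28)
T(o) = (28 + o)/(-3 + o) (T(o) = (o + 28)/(o - 3) = (28 + o)/(-3 + o))
(5 + T(14))*(-621) = (5 + (28 + 14)/(-3 + 14))*(-621) = (5 + 42/11)*(-621) = (97/11)*(-621) = -60237/11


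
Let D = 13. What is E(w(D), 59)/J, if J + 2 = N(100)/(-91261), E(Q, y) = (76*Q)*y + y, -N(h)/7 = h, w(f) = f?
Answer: -5325170611/181822 ≈ -29288.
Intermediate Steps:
N(h) = -7*h
E(Q, y) = y + 76*Q*y (E(Q, y) = 76*Q*y + y = y + 76*Q*y)
J = -181822/91261 (J = -2 - 7*100/(-91261) = -2 - 700*(-1/91261) = -2 + 700/91261 = -181822/91261 ≈ -1.9923)
E(w(D), 59)/J = (59*(1 + 76*13))/(-181822/91261) = (59*(1 + 988))*(-91261/181822) = (59*989)*(-91261/181822) = 58351*(-91261/181822) = -5325170611/181822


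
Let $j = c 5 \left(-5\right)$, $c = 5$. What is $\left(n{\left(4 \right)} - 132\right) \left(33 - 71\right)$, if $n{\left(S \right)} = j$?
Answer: $9766$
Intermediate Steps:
$j = -125$ ($j = 5 \cdot 5 \left(-5\right) = 25 \left(-5\right) = -125$)
$n{\left(S \right)} = -125$
$\left(n{\left(4 \right)} - 132\right) \left(33 - 71\right) = \left(-125 - 132\right) \left(33 - 71\right) = \left(-257\right) \left(-38\right) = 9766$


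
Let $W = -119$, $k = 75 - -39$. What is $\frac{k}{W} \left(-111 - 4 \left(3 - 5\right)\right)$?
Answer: $\frac{11742}{119} \approx 98.672$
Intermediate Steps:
$k = 114$ ($k = 75 + 39 = 114$)
$\frac{k}{W} \left(-111 - 4 \left(3 - 5\right)\right) = \frac{114}{-119} \left(-111 - 4 \left(3 - 5\right)\right) = 114 \left(- \frac{1}{119}\right) \left(-111 - -8\right) = - \frac{114 \left(-111 + 8\right)}{119} = \left(- \frac{114}{119}\right) \left(-103\right) = \frac{11742}{119}$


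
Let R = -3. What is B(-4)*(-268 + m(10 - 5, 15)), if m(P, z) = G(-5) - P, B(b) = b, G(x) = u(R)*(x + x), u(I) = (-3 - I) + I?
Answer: 972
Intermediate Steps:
u(I) = -3
G(x) = -6*x (G(x) = -3*(x + x) = -6*x)
m(P, z) = 30 - P (m(P, z) = -6*(-5) - P = 30 - P)
B(-4)*(-268 + m(10 - 5, 15)) = -4*(-268 + (30 - (10 - 5))) = -4*(-268 + (30 - 1*5)) = -4*(-268 + (30 - 5)) = -4*(-268 + 25) = -4*(-243) = 972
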